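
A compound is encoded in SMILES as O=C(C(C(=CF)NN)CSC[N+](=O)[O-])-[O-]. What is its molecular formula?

C6H9FN3O4S-

Heavy atoms from the SMILES: 6 C, 1 F, 3 N, 4 O, 1 S.
Implicit hydrogens by atom environment:
  2 × C: 2 H each → 4
  2 × C: 1 H each → 2
  2 × C: no H
  2 × O: no H
  2 × O (charge -1): no H
  1 × F: no H
  1 × N: 2 H
  1 × N: 1 H
  1 × N (charge +1): no H
  1 × S: no H
  Total hydrogens = 9.
Net charge -1.
Molecular formula: C6H9FN3O4S-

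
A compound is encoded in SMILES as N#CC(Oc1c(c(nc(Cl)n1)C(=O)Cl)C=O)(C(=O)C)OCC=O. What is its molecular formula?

Heavy atoms from the SMILES: 12 C, 2 Cl, 3 N, 6 O.
Implicit hydrogens by atom environment:
  6 × O: no H
  4 × C (aromatic): no H
  4 × C: no H
  2 × C: 1 H each → 2
  2 × Cl: no H
  2 × N (aromatic): no H
  1 × C: 3 H
  1 × C: 2 H
  1 × N: no H
  Total hydrogens = 7.
Molecular formula: C12H7Cl2N3O6

C12H7Cl2N3O6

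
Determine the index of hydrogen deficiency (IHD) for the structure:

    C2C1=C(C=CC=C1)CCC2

Molecular formula from the SMILES: C10H12.
DoU = (2C + 2 + N − H − X)/2 = (2·10 + 2 + 0 − 12 − 0)/2 = 10/2 = 5.
(Structurally: 2 ring(s) + 3 π bond(s) = 5.)

5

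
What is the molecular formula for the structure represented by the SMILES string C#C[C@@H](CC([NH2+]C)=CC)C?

C9H16N+

Heavy atoms from the SMILES: 9 C, 1 N.
Implicit hydrogens by atom environment:
  3 × C: 3 H each → 9
  3 × C: 1 H each → 3
  2 × C: no H
  1 × C: 2 H
  1 × N (charge +1): 2 H
  Total hydrogens = 16.
Net charge +1.
Molecular formula: C9H16N+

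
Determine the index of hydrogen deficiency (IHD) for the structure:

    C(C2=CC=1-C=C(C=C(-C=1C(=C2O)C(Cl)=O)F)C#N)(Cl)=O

Molecular formula from the SMILES: C13H4Cl2FNO3.
DoU = (2C + 2 + N − H − X)/2 = (2·13 + 2 + 1 − 4 − 3)/2 = 22/2 = 11.
(Structurally: 2 ring(s) + 9 π bond(s) = 11.)

11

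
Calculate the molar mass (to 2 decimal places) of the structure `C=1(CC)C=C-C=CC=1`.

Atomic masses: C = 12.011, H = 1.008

106.17

Molecular formula: C8H10.
M = 8×12.011 + 10×1.008 = 106.17 g/mol.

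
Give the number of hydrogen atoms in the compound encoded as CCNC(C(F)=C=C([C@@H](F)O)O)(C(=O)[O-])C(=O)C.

12

Hydrogens are implicit in SMILES; fill each atom to its normal valence:
  6 × C: no H
  2 × C: 3 H each → 6
  2 × F: no H
  2 × O: 1 H each → 2
  2 × O: no H
  1 × C: 2 H
  1 × C: 1 H
  1 × N: 1 H
  1 × O (charge -1): no H
  Total hydrogens = 12.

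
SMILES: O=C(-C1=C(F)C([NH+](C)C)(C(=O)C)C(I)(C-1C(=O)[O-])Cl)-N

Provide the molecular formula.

C11H13ClFIN2O4

Heavy atoms from the SMILES: 11 C, 1 Cl, 1 F, 1 I, 2 N, 4 O.
Implicit hydrogens by atom environment:
  7 × C: no H
  3 × C: 3 H each → 9
  3 × O: no H
  1 × C: 1 H
  1 × Cl: no H
  1 × F: no H
  1 × I: no H
  1 × N: 2 H
  1 × N (charge +1): 1 H
  1 × O (charge -1): no H
  Total hydrogens = 13.
Molecular formula: C11H13ClFIN2O4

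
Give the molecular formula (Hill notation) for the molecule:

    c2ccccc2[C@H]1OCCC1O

C10H12O2

Heavy atoms from the SMILES: 10 C, 2 O.
Implicit hydrogens by atom environment:
  5 × C (aromatic): 1 H each → 5
  2 × C: 2 H each → 4
  2 × C: 1 H each → 2
  1 × C (aromatic): no H
  1 × O: 1 H
  1 × O: no H
  Total hydrogens = 12.
Molecular formula: C10H12O2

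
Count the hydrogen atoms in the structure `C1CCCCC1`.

Hydrogens are implicit in SMILES; fill each atom to its normal valence:
  6 × C: 2 H each → 12
  Total hydrogens = 12.

12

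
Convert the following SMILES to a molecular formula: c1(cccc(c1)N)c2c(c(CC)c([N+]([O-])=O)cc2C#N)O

C15H13N3O3

Heavy atoms from the SMILES: 15 C, 3 N, 3 O.
Implicit hydrogens by atom environment:
  7 × C (aromatic): no H
  5 × C (aromatic): 1 H each → 5
  1 × C: 3 H
  1 × C: 2 H
  1 × C: no H
  1 × N: 2 H
  1 × N (charge +1): no H
  1 × N: no H
  1 × O: 1 H
  1 × O: no H
  1 × O (charge -1): no H
  Total hydrogens = 13.
Molecular formula: C15H13N3O3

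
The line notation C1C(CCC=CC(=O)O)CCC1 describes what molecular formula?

Heavy atoms from the SMILES: 10 C, 2 O.
Implicit hydrogens by atom environment:
  6 × C: 2 H each → 12
  3 × C: 1 H each → 3
  1 × C: no H
  1 × O: 1 H
  1 × O: no H
  Total hydrogens = 16.
Molecular formula: C10H16O2

C10H16O2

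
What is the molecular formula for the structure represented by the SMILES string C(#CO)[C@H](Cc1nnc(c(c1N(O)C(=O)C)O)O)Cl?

C10H10ClN3O5

Heavy atoms from the SMILES: 10 C, 1 Cl, 3 N, 5 O.
Implicit hydrogens by atom environment:
  4 × C (aromatic): no H
  4 × O: 1 H each → 4
  3 × C: no H
  2 × N (aromatic): no H
  1 × C: 3 H
  1 × C: 2 H
  1 × C: 1 H
  1 × Cl: no H
  1 × N: no H
  1 × O: no H
  Total hydrogens = 10.
Molecular formula: C10H10ClN3O5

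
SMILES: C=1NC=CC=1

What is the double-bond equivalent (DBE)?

3

Molecular formula from the SMILES: C4H5N.
DoU = (2C + 2 + N − H − X)/2 = (2·4 + 2 + 1 − 5 − 0)/2 = 6/2 = 3.
(Structurally: 1 ring(s) + 2 π bond(s) = 3.)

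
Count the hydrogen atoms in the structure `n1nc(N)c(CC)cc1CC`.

Hydrogens are implicit in SMILES; fill each atom to its normal valence:
  3 × C (aromatic): no H
  2 × C: 3 H each → 6
  2 × C: 2 H each → 4
  2 × N (aromatic): no H
  1 × C (aromatic): 1 H
  1 × N: 2 H
  Total hydrogens = 13.

13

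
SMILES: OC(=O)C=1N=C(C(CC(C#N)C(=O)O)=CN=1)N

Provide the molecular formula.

C9H8N4O4

Heavy atoms from the SMILES: 9 C, 4 N, 4 O.
Implicit hydrogens by atom environment:
  3 × C (aromatic): no H
  3 × C: no H
  2 × N (aromatic): no H
  2 × O: 1 H each → 2
  2 × O: no H
  1 × C: 2 H
  1 × C (aromatic): 1 H
  1 × C: 1 H
  1 × N: 2 H
  1 × N: no H
  Total hydrogens = 8.
Molecular formula: C9H8N4O4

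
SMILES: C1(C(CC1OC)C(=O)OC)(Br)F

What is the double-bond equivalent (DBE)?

Molecular formula from the SMILES: C7H10BrFO3.
DoU = (2C + 2 + N − H − X)/2 = (2·7 + 2 + 0 − 10 − 2)/2 = 4/2 = 2.
(Structurally: 1 ring(s) + 1 π bond(s) = 2.)

2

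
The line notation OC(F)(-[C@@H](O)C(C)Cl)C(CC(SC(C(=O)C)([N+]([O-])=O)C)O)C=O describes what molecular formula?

C12H19ClFNO7S

Heavy atoms from the SMILES: 12 C, 1 Cl, 1 F, 1 N, 7 O, 1 S.
Implicit hydrogens by atom environment:
  5 × C: 1 H each → 5
  3 × C: 3 H each → 9
  3 × C: no H
  3 × O: 1 H each → 3
  3 × O: no H
  1 × C: 2 H
  1 × Cl: no H
  1 × F: no H
  1 × N (charge +1): no H
  1 × O (charge -1): no H
  1 × S: no H
  Total hydrogens = 19.
Molecular formula: C12H19ClFNO7S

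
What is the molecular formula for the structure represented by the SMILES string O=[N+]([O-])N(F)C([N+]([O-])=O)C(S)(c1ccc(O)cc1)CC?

Heavy atoms from the SMILES: 10 C, 1 F, 3 N, 5 O, 1 S.
Implicit hydrogens by atom environment:
  4 × C (aromatic): 1 H each → 4
  2 × C (aromatic): no H
  2 × N (charge +1): no H
  2 × O: no H
  2 × O (charge -1): no H
  1 × C: 3 H
  1 × C: 2 H
  1 × C: 1 H
  1 × C: no H
  1 × F: no H
  1 × N: no H
  1 × O: 1 H
  1 × S: 1 H
  Total hydrogens = 12.
Molecular formula: C10H12FN3O5S

C10H12FN3O5S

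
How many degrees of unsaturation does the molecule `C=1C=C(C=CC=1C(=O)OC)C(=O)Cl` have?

6

Molecular formula from the SMILES: C9H7ClO3.
DoU = (2C + 2 + N − H − X)/2 = (2·9 + 2 + 0 − 7 − 1)/2 = 12/2 = 6.
(Structurally: 1 ring(s) + 5 π bond(s) = 6.)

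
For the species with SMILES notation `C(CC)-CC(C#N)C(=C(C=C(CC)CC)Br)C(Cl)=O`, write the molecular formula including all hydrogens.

C15H21BrClNO

Heavy atoms from the SMILES: 1 Br, 15 C, 1 Cl, 1 N, 1 O.
Implicit hydrogens by atom environment:
  5 × C: 2 H each → 10
  5 × C: no H
  3 × C: 3 H each → 9
  2 × C: 1 H each → 2
  1 × Br: no H
  1 × Cl: no H
  1 × N: no H
  1 × O: no H
  Total hydrogens = 21.
Molecular formula: C15H21BrClNO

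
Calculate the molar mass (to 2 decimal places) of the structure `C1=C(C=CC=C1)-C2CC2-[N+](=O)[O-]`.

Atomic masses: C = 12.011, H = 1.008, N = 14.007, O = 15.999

Molecular formula: C9H9NO2.
M = 9×12.011 + 9×1.008 + 1×14.007 + 2×15.999 = 163.18 g/mol.

163.18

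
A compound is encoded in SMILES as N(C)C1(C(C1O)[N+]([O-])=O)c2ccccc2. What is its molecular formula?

Heavy atoms from the SMILES: 10 C, 2 N, 3 O.
Implicit hydrogens by atom environment:
  5 × C (aromatic): 1 H each → 5
  2 × C: 1 H each → 2
  1 × C: 3 H
  1 × C: no H
  1 × C (aromatic): no H
  1 × N: 1 H
  1 × N (charge +1): no H
  1 × O: 1 H
  1 × O: no H
  1 × O (charge -1): no H
  Total hydrogens = 12.
Molecular formula: C10H12N2O3

C10H12N2O3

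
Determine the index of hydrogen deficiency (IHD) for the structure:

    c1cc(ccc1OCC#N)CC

6

Molecular formula from the SMILES: C10H11NO.
DoU = (2C + 2 + N − H − X)/2 = (2·10 + 2 + 1 − 11 − 0)/2 = 12/2 = 6.
(Structurally: 1 ring(s) + 5 π bond(s) = 6.)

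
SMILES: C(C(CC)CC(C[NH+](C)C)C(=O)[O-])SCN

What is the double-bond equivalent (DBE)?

1

Molecular formula from the SMILES: C11H24N2O2S.
DoU = (2C + 2 + N − H − X)/2 = (2·11 + 2 + 2 − 24 − 0)/2 = 2/2 = 1.
(Structurally: 0 ring(s) + 1 π bond(s) = 1.)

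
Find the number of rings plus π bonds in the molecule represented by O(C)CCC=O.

Molecular formula from the SMILES: C4H8O2.
DoU = (2C + 2 + N − H − X)/2 = (2·4 + 2 + 0 − 8 − 0)/2 = 2/2 = 1.
(Structurally: 0 ring(s) + 1 π bond(s) = 1.)

1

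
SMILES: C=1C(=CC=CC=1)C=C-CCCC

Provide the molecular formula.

C12H16

Heavy atoms from the SMILES: 12 C.
Implicit hydrogens by atom environment:
  5 × C (aromatic): 1 H each → 5
  3 × C: 2 H each → 6
  2 × C: 1 H each → 2
  1 × C: 3 H
  1 × C (aromatic): no H
  Total hydrogens = 16.
Molecular formula: C12H16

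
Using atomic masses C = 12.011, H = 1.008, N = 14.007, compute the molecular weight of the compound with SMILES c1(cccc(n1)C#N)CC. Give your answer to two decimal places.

Molecular formula: C8H8N2.
M = 8×12.011 + 8×1.008 + 2×14.007 = 132.17 g/mol.

132.17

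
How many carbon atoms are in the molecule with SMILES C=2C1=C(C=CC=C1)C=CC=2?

10

The symbol for carbon appears 10 times in the SMILES.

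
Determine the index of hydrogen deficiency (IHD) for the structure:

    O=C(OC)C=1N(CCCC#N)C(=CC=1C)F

6

Molecular formula from the SMILES: C11H13FN2O2.
DoU = (2C + 2 + N − H − X)/2 = (2·11 + 2 + 2 − 13 − 1)/2 = 12/2 = 6.
(Structurally: 1 ring(s) + 5 π bond(s) = 6.)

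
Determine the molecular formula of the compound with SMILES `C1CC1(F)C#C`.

C5H5F

Heavy atoms from the SMILES: 5 C, 1 F.
Implicit hydrogens by atom environment:
  2 × C: 2 H each → 4
  2 × C: no H
  1 × C: 1 H
  1 × F: no H
  Total hydrogens = 5.
Molecular formula: C5H5F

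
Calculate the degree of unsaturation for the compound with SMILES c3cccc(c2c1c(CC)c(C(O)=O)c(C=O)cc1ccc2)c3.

Molecular formula from the SMILES: C20H16O3.
DoU = (2C + 2 + N − H − X)/2 = (2·20 + 2 + 0 − 16 − 0)/2 = 26/2 = 13.
(Structurally: 3 ring(s) + 10 π bond(s) = 13.)

13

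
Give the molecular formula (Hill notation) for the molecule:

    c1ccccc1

Heavy atoms from the SMILES: 6 C.
Implicit hydrogens by atom environment:
  6 × C (aromatic): 1 H each → 6
  Total hydrogens = 6.
Molecular formula: C6H6

C6H6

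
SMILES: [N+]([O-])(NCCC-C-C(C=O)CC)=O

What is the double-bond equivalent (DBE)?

Molecular formula from the SMILES: C8H16N2O3.
DoU = (2C + 2 + N − H − X)/2 = (2·8 + 2 + 2 − 16 − 0)/2 = 4/2 = 2.
(Structurally: 0 ring(s) + 2 π bond(s) = 2.)

2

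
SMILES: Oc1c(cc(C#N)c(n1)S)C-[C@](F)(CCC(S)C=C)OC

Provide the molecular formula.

C14H17FN2O2S2

Heavy atoms from the SMILES: 14 C, 1 F, 2 N, 2 O, 2 S.
Implicit hydrogens by atom environment:
  4 × C: 2 H each → 8
  4 × C (aromatic): no H
  2 × C: 1 H each → 2
  2 × C: no H
  2 × S: 1 H each → 2
  1 × C: 3 H
  1 × C (aromatic): 1 H
  1 × F: no H
  1 × N (aromatic): no H
  1 × N: no H
  1 × O: 1 H
  1 × O: no H
  Total hydrogens = 17.
Molecular formula: C14H17FN2O2S2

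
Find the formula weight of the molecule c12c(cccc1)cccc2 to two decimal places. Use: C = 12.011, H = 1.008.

128.17

Molecular formula: C10H8.
M = 10×12.011 + 8×1.008 = 128.17 g/mol.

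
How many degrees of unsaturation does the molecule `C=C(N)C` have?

Molecular formula from the SMILES: C3H7N.
DoU = (2C + 2 + N − H − X)/2 = (2·3 + 2 + 1 − 7 − 0)/2 = 2/2 = 1.
(Structurally: 0 ring(s) + 1 π bond(s) = 1.)

1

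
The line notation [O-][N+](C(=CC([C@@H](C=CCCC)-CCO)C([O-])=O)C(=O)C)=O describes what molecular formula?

C14H20NO6-

Heavy atoms from the SMILES: 14 C, 1 N, 6 O.
Implicit hydrogens by atom environment:
  5 × C: 1 H each → 5
  4 × C: 2 H each → 8
  3 × C: no H
  3 × O: no H
  2 × C: 3 H each → 6
  2 × O (charge -1): no H
  1 × N (charge +1): no H
  1 × O: 1 H
  Total hydrogens = 20.
Net charge -1.
Molecular formula: C14H20NO6-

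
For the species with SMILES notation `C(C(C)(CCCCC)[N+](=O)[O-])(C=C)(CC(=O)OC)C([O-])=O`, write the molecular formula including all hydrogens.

Heavy atoms from the SMILES: 14 C, 1 N, 6 O.
Implicit hydrogens by atom environment:
  6 × C: 2 H each → 12
  4 × C: no H
  4 × O: no H
  3 × C: 3 H each → 9
  2 × O (charge -1): no H
  1 × C: 1 H
  1 × N (charge +1): no H
  Total hydrogens = 22.
Net charge -1.
Molecular formula: C14H22NO6-

C14H22NO6-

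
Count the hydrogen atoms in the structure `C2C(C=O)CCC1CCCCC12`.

18

Hydrogens are implicit in SMILES; fill each atom to its normal valence:
  7 × C: 2 H each → 14
  4 × C: 1 H each → 4
  1 × O: no H
  Total hydrogens = 18.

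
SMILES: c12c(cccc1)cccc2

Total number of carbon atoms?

10

The symbol for carbon appears 10 times in the SMILES. Lowercase c denotes aromatic carbon and counts toward C.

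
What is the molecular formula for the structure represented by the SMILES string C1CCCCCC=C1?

C8H14

Heavy atoms from the SMILES: 8 C.
Implicit hydrogens by atom environment:
  6 × C: 2 H each → 12
  2 × C: 1 H each → 2
  Total hydrogens = 14.
Molecular formula: C8H14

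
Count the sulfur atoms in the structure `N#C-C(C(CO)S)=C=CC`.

The symbol for sulfur appears 1 time in the SMILES.

1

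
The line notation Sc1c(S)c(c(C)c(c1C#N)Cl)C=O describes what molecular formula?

Heavy atoms from the SMILES: 9 C, 1 Cl, 1 N, 1 O, 2 S.
Implicit hydrogens by atom environment:
  6 × C (aromatic): no H
  2 × S: 1 H each → 2
  1 × C: 3 H
  1 × C: 1 H
  1 × C: no H
  1 × Cl: no H
  1 × N: no H
  1 × O: no H
  Total hydrogens = 6.
Molecular formula: C9H6ClNOS2

C9H6ClNOS2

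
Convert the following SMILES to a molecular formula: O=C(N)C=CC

Heavy atoms from the SMILES: 4 C, 1 N, 1 O.
Implicit hydrogens by atom environment:
  2 × C: 1 H each → 2
  1 × C: 3 H
  1 × C: no H
  1 × N: 2 H
  1 × O: no H
  Total hydrogens = 7.
Molecular formula: C4H7NO

C4H7NO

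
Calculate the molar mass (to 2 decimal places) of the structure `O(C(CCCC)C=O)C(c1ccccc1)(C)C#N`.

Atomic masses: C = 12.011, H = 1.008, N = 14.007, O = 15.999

Molecular formula: C15H19NO2.
M = 15×12.011 + 19×1.008 + 1×14.007 + 2×15.999 = 245.32 g/mol.

245.32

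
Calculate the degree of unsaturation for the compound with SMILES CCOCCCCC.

Molecular formula from the SMILES: C7H16O.
DoU = (2C + 2 + N − H − X)/2 = (2·7 + 2 + 0 − 16 − 0)/2 = 0/2 = 0.
(Structurally: 0 ring(s) + 0 π bond(s) = 0.)

0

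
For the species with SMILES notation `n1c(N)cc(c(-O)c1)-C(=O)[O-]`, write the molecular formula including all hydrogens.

C6H5N2O3-

Heavy atoms from the SMILES: 6 C, 2 N, 3 O.
Implicit hydrogens by atom environment:
  3 × C (aromatic): no H
  2 × C (aromatic): 1 H each → 2
  1 × C: no H
  1 × N: 2 H
  1 × N (aromatic): no H
  1 × O: 1 H
  1 × O: no H
  1 × O (charge -1): no H
  Total hydrogens = 5.
Net charge -1.
Molecular formula: C6H5N2O3-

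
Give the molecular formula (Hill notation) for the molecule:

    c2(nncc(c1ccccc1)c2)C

C11H10N2

Heavy atoms from the SMILES: 11 C, 2 N.
Implicit hydrogens by atom environment:
  7 × C (aromatic): 1 H each → 7
  3 × C (aromatic): no H
  2 × N (aromatic): no H
  1 × C: 3 H
  Total hydrogens = 10.
Molecular formula: C11H10N2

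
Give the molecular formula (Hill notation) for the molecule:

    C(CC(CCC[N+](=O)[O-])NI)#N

Heavy atoms from the SMILES: 6 C, 1 I, 3 N, 2 O.
Implicit hydrogens by atom environment:
  4 × C: 2 H each → 8
  1 × C: 1 H
  1 × C: no H
  1 × I: no H
  1 × N: 1 H
  1 × N: no H
  1 × N (charge +1): no H
  1 × O: no H
  1 × O (charge -1): no H
  Total hydrogens = 10.
Molecular formula: C6H10IN3O2

C6H10IN3O2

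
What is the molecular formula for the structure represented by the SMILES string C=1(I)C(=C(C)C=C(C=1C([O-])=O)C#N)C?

C10H7INO2-

Heavy atoms from the SMILES: 10 C, 1 I, 1 N, 2 O.
Implicit hydrogens by atom environment:
  5 × C (aromatic): no H
  2 × C: 3 H each → 6
  2 × C: no H
  1 × C (aromatic): 1 H
  1 × I: no H
  1 × N: no H
  1 × O: no H
  1 × O (charge -1): no H
  Total hydrogens = 7.
Net charge -1.
Molecular formula: C10H7INO2-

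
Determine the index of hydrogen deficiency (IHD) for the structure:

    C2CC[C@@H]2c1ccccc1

Molecular formula from the SMILES: C10H12.
DoU = (2C + 2 + N − H − X)/2 = (2·10 + 2 + 0 − 12 − 0)/2 = 10/2 = 5.
(Structurally: 2 ring(s) + 3 π bond(s) = 5.)

5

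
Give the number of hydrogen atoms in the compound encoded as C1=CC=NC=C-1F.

4

Hydrogens are implicit in SMILES; fill each atom to its normal valence:
  4 × C (aromatic): 1 H each → 4
  1 × C (aromatic): no H
  1 × F: no H
  1 × N (aromatic): no H
  Total hydrogens = 4.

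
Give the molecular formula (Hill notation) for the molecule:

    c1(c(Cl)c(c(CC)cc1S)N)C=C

C10H12ClNS

Heavy atoms from the SMILES: 10 C, 1 Cl, 1 N, 1 S.
Implicit hydrogens by atom environment:
  5 × C (aromatic): no H
  2 × C: 2 H each → 4
  1 × C: 3 H
  1 × C (aromatic): 1 H
  1 × C: 1 H
  1 × Cl: no H
  1 × N: 2 H
  1 × S: 1 H
  Total hydrogens = 12.
Molecular formula: C10H12ClNS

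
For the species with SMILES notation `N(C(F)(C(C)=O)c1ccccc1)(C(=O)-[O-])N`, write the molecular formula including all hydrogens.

Heavy atoms from the SMILES: 10 C, 1 F, 2 N, 3 O.
Implicit hydrogens by atom environment:
  5 × C (aromatic): 1 H each → 5
  3 × C: no H
  2 × O: no H
  1 × C: 3 H
  1 × C (aromatic): no H
  1 × F: no H
  1 × N: 2 H
  1 × N: no H
  1 × O (charge -1): no H
  Total hydrogens = 10.
Net charge -1.
Molecular formula: C10H10FN2O3-

C10H10FN2O3-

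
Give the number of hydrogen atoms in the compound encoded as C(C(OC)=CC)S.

Hydrogens are implicit in SMILES; fill each atom to its normal valence:
  2 × C: 3 H each → 6
  1 × C: 2 H
  1 × C: 1 H
  1 × C: no H
  1 × O: no H
  1 × S: 1 H
  Total hydrogens = 10.

10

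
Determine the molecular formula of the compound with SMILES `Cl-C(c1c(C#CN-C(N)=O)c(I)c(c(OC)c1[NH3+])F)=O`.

C11H9ClFIN3O3+

Heavy atoms from the SMILES: 11 C, 1 Cl, 1 F, 1 I, 3 N, 3 O.
Implicit hydrogens by atom environment:
  6 × C (aromatic): no H
  4 × C: no H
  3 × O: no H
  1 × C: 3 H
  1 × Cl: no H
  1 × F: no H
  1 × I: no H
  1 × N (charge +1): 3 H
  1 × N: 2 H
  1 × N: 1 H
  Total hydrogens = 9.
Net charge +1.
Molecular formula: C11H9ClFIN3O3+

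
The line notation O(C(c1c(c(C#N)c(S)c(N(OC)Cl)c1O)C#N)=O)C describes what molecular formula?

C11H8ClN3O4S

Heavy atoms from the SMILES: 11 C, 1 Cl, 3 N, 4 O, 1 S.
Implicit hydrogens by atom environment:
  6 × C (aromatic): no H
  3 × C: no H
  3 × N: no H
  3 × O: no H
  2 × C: 3 H each → 6
  1 × Cl: no H
  1 × O: 1 H
  1 × S: 1 H
  Total hydrogens = 8.
Molecular formula: C11H8ClN3O4S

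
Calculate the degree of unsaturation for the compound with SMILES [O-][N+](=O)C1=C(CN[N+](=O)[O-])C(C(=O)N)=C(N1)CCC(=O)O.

Molecular formula from the SMILES: C9H11N5O7.
DoU = (2C + 2 + N − H − X)/2 = (2·9 + 2 + 5 − 11 − 0)/2 = 14/2 = 7.
(Structurally: 1 ring(s) + 6 π bond(s) = 7.)

7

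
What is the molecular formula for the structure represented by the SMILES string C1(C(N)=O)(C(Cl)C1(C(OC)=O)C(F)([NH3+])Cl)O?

C7H10Cl2FN2O4+

Heavy atoms from the SMILES: 7 C, 2 Cl, 1 F, 2 N, 4 O.
Implicit hydrogens by atom environment:
  5 × C: no H
  3 × O: no H
  2 × Cl: no H
  1 × C: 3 H
  1 × C: 1 H
  1 × F: no H
  1 × N (charge +1): 3 H
  1 × N: 2 H
  1 × O: 1 H
  Total hydrogens = 10.
Net charge +1.
Molecular formula: C7H10Cl2FN2O4+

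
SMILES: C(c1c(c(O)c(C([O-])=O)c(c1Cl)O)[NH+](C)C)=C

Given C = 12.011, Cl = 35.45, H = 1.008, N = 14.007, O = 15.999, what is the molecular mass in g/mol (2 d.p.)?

Molecular formula: C11H12ClNO4.
M = 11×12.011 + 1×35.45 + 12×1.008 + 1×14.007 + 4×15.999 = 257.67 g/mol.

257.67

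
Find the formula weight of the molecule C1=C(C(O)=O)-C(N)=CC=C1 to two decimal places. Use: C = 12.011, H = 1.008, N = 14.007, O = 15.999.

Molecular formula: C7H7NO2.
M = 7×12.011 + 7×1.008 + 1×14.007 + 2×15.999 = 137.14 g/mol.

137.14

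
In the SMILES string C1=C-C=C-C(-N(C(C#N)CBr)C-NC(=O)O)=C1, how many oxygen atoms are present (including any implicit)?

2

The symbol for oxygen appears 2 times in the SMILES.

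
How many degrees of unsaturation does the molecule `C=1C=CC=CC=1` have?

Molecular formula from the SMILES: C6H6.
DoU = (2C + 2 + N − H − X)/2 = (2·6 + 2 + 0 − 6 − 0)/2 = 8/2 = 4.
(Structurally: 1 ring(s) + 3 π bond(s) = 4.)

4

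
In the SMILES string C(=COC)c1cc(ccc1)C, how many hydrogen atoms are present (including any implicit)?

Hydrogens are implicit in SMILES; fill each atom to its normal valence:
  4 × C (aromatic): 1 H each → 4
  2 × C: 3 H each → 6
  2 × C: 1 H each → 2
  2 × C (aromatic): no H
  1 × O: no H
  Total hydrogens = 12.

12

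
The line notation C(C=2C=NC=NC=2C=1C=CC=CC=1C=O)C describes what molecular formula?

Heavy atoms from the SMILES: 13 C, 2 N, 1 O.
Implicit hydrogens by atom environment:
  6 × C (aromatic): 1 H each → 6
  4 × C (aromatic): no H
  2 × N (aromatic): no H
  1 × C: 3 H
  1 × C: 2 H
  1 × C: 1 H
  1 × O: no H
  Total hydrogens = 12.
Molecular formula: C13H12N2O

C13H12N2O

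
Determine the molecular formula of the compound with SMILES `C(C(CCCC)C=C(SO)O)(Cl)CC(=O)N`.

Heavy atoms from the SMILES: 10 C, 1 Cl, 1 N, 3 O, 1 S.
Implicit hydrogens by atom environment:
  4 × C: 2 H each → 8
  3 × C: 1 H each → 3
  2 × C: no H
  2 × O: 1 H each → 2
  1 × C: 3 H
  1 × Cl: no H
  1 × N: 2 H
  1 × O: no H
  1 × S: no H
  Total hydrogens = 18.
Molecular formula: C10H18ClNO3S

C10H18ClNO3S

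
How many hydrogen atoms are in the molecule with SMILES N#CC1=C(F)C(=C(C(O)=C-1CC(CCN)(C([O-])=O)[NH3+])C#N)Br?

12

Hydrogens are implicit in SMILES; fill each atom to its normal valence:
  6 × C (aromatic): no H
  4 × C: no H
  3 × C: 2 H each → 6
  2 × N: no H
  1 × Br: no H
  1 × F: no H
  1 × N (charge +1): 3 H
  1 × N: 2 H
  1 × O: 1 H
  1 × O: no H
  1 × O (charge -1): no H
  Total hydrogens = 12.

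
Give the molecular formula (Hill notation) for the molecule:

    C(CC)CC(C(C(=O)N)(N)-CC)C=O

C10H20N2O2

Heavy atoms from the SMILES: 10 C, 2 N, 2 O.
Implicit hydrogens by atom environment:
  4 × C: 2 H each → 8
  2 × C: 3 H each → 6
  2 × C: 1 H each → 2
  2 × C: no H
  2 × N: 2 H each → 4
  2 × O: no H
  Total hydrogens = 20.
Molecular formula: C10H20N2O2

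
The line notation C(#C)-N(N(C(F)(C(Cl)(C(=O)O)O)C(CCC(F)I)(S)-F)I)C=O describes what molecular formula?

Heavy atoms from the SMILES: 10 C, 1 Cl, 3 F, 2 I, 2 N, 4 O, 1 S.
Implicit hydrogens by atom environment:
  5 × C: no H
  3 × C: 1 H each → 3
  3 × F: no H
  2 × C: 2 H each → 4
  2 × I: no H
  2 × N: no H
  2 × O: 1 H each → 2
  2 × O: no H
  1 × Cl: no H
  1 × S: 1 H
  Total hydrogens = 10.
Molecular formula: C10H10ClF3I2N2O4S

C10H10ClF3I2N2O4S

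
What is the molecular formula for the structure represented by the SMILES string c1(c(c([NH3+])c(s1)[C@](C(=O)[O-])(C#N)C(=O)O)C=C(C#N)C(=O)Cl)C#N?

C13H5ClN4O5S

Heavy atoms from the SMILES: 13 C, 1 Cl, 4 N, 5 O, 1 S.
Implicit hydrogens by atom environment:
  8 × C: no H
  4 × C (aromatic): no H
  3 × N: no H
  3 × O: no H
  1 × C: 1 H
  1 × Cl: no H
  1 × N (charge +1): 3 H
  1 × O: 1 H
  1 × O (charge -1): no H
  1 × S (aromatic): no H
  Total hydrogens = 5.
Molecular formula: C13H5ClN4O5S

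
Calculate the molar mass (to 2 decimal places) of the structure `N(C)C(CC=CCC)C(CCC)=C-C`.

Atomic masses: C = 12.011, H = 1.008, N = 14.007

Molecular formula: C13H25N.
M = 13×12.011 + 25×1.008 + 1×14.007 = 195.35 g/mol.

195.35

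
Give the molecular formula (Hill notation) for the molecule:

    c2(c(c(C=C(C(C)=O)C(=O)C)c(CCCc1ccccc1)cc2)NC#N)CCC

C25H28N2O2

Heavy atoms from the SMILES: 25 C, 2 N, 2 O.
Implicit hydrogens by atom environment:
  7 × C (aromatic): 1 H each → 7
  5 × C: 2 H each → 10
  5 × C (aromatic): no H
  4 × C: no H
  3 × C: 3 H each → 9
  2 × O: no H
  1 × C: 1 H
  1 × N: 1 H
  1 × N: no H
  Total hydrogens = 28.
Molecular formula: C25H28N2O2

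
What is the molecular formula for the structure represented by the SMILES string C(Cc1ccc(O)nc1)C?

Heavy atoms from the SMILES: 8 C, 1 N, 1 O.
Implicit hydrogens by atom environment:
  3 × C (aromatic): 1 H each → 3
  2 × C: 2 H each → 4
  2 × C (aromatic): no H
  1 × C: 3 H
  1 × N (aromatic): no H
  1 × O: 1 H
  Total hydrogens = 11.
Molecular formula: C8H11NO

C8H11NO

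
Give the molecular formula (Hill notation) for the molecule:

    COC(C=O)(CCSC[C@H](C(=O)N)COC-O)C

C11H21NO5S

Heavy atoms from the SMILES: 11 C, 1 N, 5 O, 1 S.
Implicit hydrogens by atom environment:
  5 × C: 2 H each → 10
  4 × O: no H
  2 × C: 3 H each → 6
  2 × C: 1 H each → 2
  2 × C: no H
  1 × N: 2 H
  1 × O: 1 H
  1 × S: no H
  Total hydrogens = 21.
Molecular formula: C11H21NO5S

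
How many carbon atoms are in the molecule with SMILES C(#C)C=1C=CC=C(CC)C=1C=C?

12

The symbol for carbon appears 12 times in the SMILES.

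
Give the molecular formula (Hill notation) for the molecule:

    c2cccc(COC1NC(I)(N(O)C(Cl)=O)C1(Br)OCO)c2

C12H13BrClIN2O5

Heavy atoms from the SMILES: 1 Br, 12 C, 1 Cl, 1 I, 2 N, 5 O.
Implicit hydrogens by atom environment:
  5 × C (aromatic): 1 H each → 5
  3 × C: no H
  3 × O: no H
  2 × C: 2 H each → 4
  2 × O: 1 H each → 2
  1 × Br: no H
  1 × C: 1 H
  1 × C (aromatic): no H
  1 × Cl: no H
  1 × I: no H
  1 × N: 1 H
  1 × N: no H
  Total hydrogens = 13.
Molecular formula: C12H13BrClIN2O5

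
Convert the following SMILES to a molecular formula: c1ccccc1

C6H6

Heavy atoms from the SMILES: 6 C.
Implicit hydrogens by atom environment:
  6 × C (aromatic): 1 H each → 6
  Total hydrogens = 6.
Molecular formula: C6H6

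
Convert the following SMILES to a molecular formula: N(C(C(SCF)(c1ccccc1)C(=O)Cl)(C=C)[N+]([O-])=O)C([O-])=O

C13H11ClFN2O5S-

Heavy atoms from the SMILES: 13 C, 1 Cl, 1 F, 2 N, 5 O, 1 S.
Implicit hydrogens by atom environment:
  5 × C (aromatic): 1 H each → 5
  4 × C: no H
  3 × O: no H
  2 × C: 2 H each → 4
  2 × O (charge -1): no H
  1 × C: 1 H
  1 × C (aromatic): no H
  1 × Cl: no H
  1 × F: no H
  1 × N: 1 H
  1 × N (charge +1): no H
  1 × S: no H
  Total hydrogens = 11.
Net charge -1.
Molecular formula: C13H11ClFN2O5S-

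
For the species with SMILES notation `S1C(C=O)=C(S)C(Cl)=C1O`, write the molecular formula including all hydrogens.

Heavy atoms from the SMILES: 5 C, 1 Cl, 2 O, 2 S.
Implicit hydrogens by atom environment:
  4 × C (aromatic): no H
  1 × C: 1 H
  1 × Cl: no H
  1 × O: 1 H
  1 × O: no H
  1 × S: 1 H
  1 × S (aromatic): no H
  Total hydrogens = 3.
Molecular formula: C5H3ClO2S2

C5H3ClO2S2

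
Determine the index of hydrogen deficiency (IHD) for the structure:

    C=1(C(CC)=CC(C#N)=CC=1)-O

6

Molecular formula from the SMILES: C9H9NO.
DoU = (2C + 2 + N − H − X)/2 = (2·9 + 2 + 1 − 9 − 0)/2 = 12/2 = 6.
(Structurally: 1 ring(s) + 5 π bond(s) = 6.)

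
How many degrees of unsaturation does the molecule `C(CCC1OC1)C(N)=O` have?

2

Molecular formula from the SMILES: C6H11NO2.
DoU = (2C + 2 + N − H − X)/2 = (2·6 + 2 + 1 − 11 − 0)/2 = 4/2 = 2.
(Structurally: 1 ring(s) + 1 π bond(s) = 2.)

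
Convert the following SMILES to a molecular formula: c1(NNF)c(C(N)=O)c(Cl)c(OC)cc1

C8H9ClFN3O2

Heavy atoms from the SMILES: 8 C, 1 Cl, 1 F, 3 N, 2 O.
Implicit hydrogens by atom environment:
  4 × C (aromatic): no H
  2 × C (aromatic): 1 H each → 2
  2 × N: 1 H each → 2
  2 × O: no H
  1 × C: 3 H
  1 × C: no H
  1 × Cl: no H
  1 × F: no H
  1 × N: 2 H
  Total hydrogens = 9.
Molecular formula: C8H9ClFN3O2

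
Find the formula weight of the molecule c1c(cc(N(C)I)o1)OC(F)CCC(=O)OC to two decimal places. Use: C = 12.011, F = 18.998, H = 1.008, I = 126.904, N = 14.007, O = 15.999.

357.12

Molecular formula: C10H13FINO4.
M = 10×12.011 + 1×18.998 + 13×1.008 + 1×126.904 + 1×14.007 + 4×15.999 = 357.12 g/mol.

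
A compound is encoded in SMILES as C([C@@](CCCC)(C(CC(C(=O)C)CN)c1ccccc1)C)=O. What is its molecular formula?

Heavy atoms from the SMILES: 19 C, 1 N, 2 O.
Implicit hydrogens by atom environment:
  5 × C: 2 H each → 10
  5 × C (aromatic): 1 H each → 5
  3 × C: 3 H each → 9
  3 × C: 1 H each → 3
  2 × C: no H
  2 × O: no H
  1 × C (aromatic): no H
  1 × N: 2 H
  Total hydrogens = 29.
Molecular formula: C19H29NO2

C19H29NO2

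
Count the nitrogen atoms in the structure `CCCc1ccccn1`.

1

The symbol for nitrogen appears 1 time in the SMILES.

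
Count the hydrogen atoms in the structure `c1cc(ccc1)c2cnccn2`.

8

Hydrogens are implicit in SMILES; fill each atom to its normal valence:
  8 × C (aromatic): 1 H each → 8
  2 × C (aromatic): no H
  2 × N (aromatic): no H
  Total hydrogens = 8.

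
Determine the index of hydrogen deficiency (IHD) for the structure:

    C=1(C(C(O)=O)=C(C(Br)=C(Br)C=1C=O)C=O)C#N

Molecular formula from the SMILES: C10H3Br2NO4.
DoU = (2C + 2 + N − H − X)/2 = (2·10 + 2 + 1 − 3 − 2)/2 = 18/2 = 9.
(Structurally: 1 ring(s) + 8 π bond(s) = 9.)

9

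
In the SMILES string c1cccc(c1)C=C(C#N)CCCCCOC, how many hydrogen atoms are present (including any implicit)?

Hydrogens are implicit in SMILES; fill each atom to its normal valence:
  5 × C: 2 H each → 10
  5 × C (aromatic): 1 H each → 5
  2 × C: no H
  1 × C: 3 H
  1 × C: 1 H
  1 × C (aromatic): no H
  1 × N: no H
  1 × O: no H
  Total hydrogens = 19.

19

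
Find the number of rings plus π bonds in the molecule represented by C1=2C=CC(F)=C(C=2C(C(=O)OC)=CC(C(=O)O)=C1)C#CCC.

Molecular formula from the SMILES: C17H13FO4.
DoU = (2C + 2 + N − H − X)/2 = (2·17 + 2 + 0 − 13 − 1)/2 = 22/2 = 11.
(Structurally: 2 ring(s) + 9 π bond(s) = 11.)

11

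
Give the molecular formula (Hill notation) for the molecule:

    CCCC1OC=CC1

Heavy atoms from the SMILES: 7 C, 1 O.
Implicit hydrogens by atom environment:
  3 × C: 2 H each → 6
  3 × C: 1 H each → 3
  1 × C: 3 H
  1 × O: no H
  Total hydrogens = 12.
Molecular formula: C7H12O

C7H12O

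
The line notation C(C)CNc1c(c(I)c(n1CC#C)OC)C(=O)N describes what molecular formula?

Heavy atoms from the SMILES: 12 C, 1 I, 3 N, 2 O.
Implicit hydrogens by atom environment:
  4 × C (aromatic): no H
  3 × C: 2 H each → 6
  2 × C: 3 H each → 6
  2 × C: no H
  2 × O: no H
  1 × C: 1 H
  1 × I: no H
  1 × N: 2 H
  1 × N: 1 H
  1 × N (aromatic): no H
  Total hydrogens = 16.
Molecular formula: C12H16IN3O2

C12H16IN3O2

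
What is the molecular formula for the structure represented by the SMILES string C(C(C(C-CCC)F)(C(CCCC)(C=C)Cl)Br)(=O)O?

C14H23BrClFO2

Heavy atoms from the SMILES: 1 Br, 14 C, 1 Cl, 1 F, 2 O.
Implicit hydrogens by atom environment:
  7 × C: 2 H each → 14
  3 × C: no H
  2 × C: 3 H each → 6
  2 × C: 1 H each → 2
  1 × Br: no H
  1 × Cl: no H
  1 × F: no H
  1 × O: 1 H
  1 × O: no H
  Total hydrogens = 23.
Molecular formula: C14H23BrClFO2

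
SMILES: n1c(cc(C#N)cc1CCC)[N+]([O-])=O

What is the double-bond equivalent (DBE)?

7

Molecular formula from the SMILES: C9H9N3O2.
DoU = (2C + 2 + N − H − X)/2 = (2·9 + 2 + 3 − 9 − 0)/2 = 14/2 = 7.
(Structurally: 1 ring(s) + 6 π bond(s) = 7.)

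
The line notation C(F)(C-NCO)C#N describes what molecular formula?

Heavy atoms from the SMILES: 4 C, 1 F, 2 N, 1 O.
Implicit hydrogens by atom environment:
  2 × C: 2 H each → 4
  1 × C: 1 H
  1 × C: no H
  1 × F: no H
  1 × N: 1 H
  1 × N: no H
  1 × O: 1 H
  Total hydrogens = 7.
Molecular formula: C4H7FN2O

C4H7FN2O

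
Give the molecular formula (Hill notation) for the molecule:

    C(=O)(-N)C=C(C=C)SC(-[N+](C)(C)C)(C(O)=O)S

Heavy atoms from the SMILES: 10 C, 2 N, 3 O, 2 S.
Implicit hydrogens by atom environment:
  4 × C: no H
  3 × C: 3 H each → 9
  2 × C: 1 H each → 2
  2 × O: no H
  1 × C: 2 H
  1 × N: 2 H
  1 × N (charge +1): no H
  1 × O: 1 H
  1 × S: 1 H
  1 × S: no H
  Total hydrogens = 17.
Net charge +1.
Molecular formula: C10H17N2O3S2+

C10H17N2O3S2+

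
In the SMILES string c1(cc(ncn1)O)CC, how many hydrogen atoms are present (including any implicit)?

Hydrogens are implicit in SMILES; fill each atom to its normal valence:
  2 × C (aromatic): 1 H each → 2
  2 × C (aromatic): no H
  2 × N (aromatic): no H
  1 × C: 3 H
  1 × C: 2 H
  1 × O: 1 H
  Total hydrogens = 8.

8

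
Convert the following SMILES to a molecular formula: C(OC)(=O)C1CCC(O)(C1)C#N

C8H11NO3

Heavy atoms from the SMILES: 8 C, 1 N, 3 O.
Implicit hydrogens by atom environment:
  3 × C: 2 H each → 6
  3 × C: no H
  2 × O: no H
  1 × C: 3 H
  1 × C: 1 H
  1 × N: no H
  1 × O: 1 H
  Total hydrogens = 11.
Molecular formula: C8H11NO3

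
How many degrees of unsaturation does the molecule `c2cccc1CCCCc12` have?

Molecular formula from the SMILES: C10H12.
DoU = (2C + 2 + N − H − X)/2 = (2·10 + 2 + 0 − 12 − 0)/2 = 10/2 = 5.
(Structurally: 2 ring(s) + 3 π bond(s) = 5.)

5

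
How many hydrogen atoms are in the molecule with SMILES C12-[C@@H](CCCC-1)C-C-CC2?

18

Hydrogens are implicit in SMILES; fill each atom to its normal valence:
  8 × C: 2 H each → 16
  2 × C: 1 H each → 2
  Total hydrogens = 18.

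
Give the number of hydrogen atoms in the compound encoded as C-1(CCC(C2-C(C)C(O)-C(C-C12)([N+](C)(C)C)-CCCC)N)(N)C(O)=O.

38

Hydrogens are implicit in SMILES; fill each atom to its normal valence:
  6 × C: 2 H each → 12
  5 × C: 3 H each → 15
  5 × C: 1 H each → 5
  3 × C: no H
  2 × N: 2 H each → 4
  2 × O: 1 H each → 2
  1 × N (charge +1): no H
  1 × O: no H
  Total hydrogens = 38.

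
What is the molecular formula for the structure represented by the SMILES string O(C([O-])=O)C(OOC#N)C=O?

Heavy atoms from the SMILES: 4 C, 1 N, 6 O.
Implicit hydrogens by atom environment:
  5 × O: no H
  2 × C: 1 H each → 2
  2 × C: no H
  1 × N: no H
  1 × O (charge -1): no H
  Total hydrogens = 2.
Net charge -1.
Molecular formula: C4H2NO6-

C4H2NO6-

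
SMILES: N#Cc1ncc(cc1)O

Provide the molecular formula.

Heavy atoms from the SMILES: 6 C, 2 N, 1 O.
Implicit hydrogens by atom environment:
  3 × C (aromatic): 1 H each → 3
  2 × C (aromatic): no H
  1 × C: no H
  1 × N (aromatic): no H
  1 × N: no H
  1 × O: 1 H
  Total hydrogens = 4.
Molecular formula: C6H4N2O

C6H4N2O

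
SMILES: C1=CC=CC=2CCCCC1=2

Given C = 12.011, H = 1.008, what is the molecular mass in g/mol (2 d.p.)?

132.21

Molecular formula: C10H12.
M = 10×12.011 + 12×1.008 = 132.21 g/mol.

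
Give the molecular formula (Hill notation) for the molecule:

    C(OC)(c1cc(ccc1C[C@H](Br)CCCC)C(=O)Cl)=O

C15H18BrClO3

Heavy atoms from the SMILES: 1 Br, 15 C, 1 Cl, 3 O.
Implicit hydrogens by atom environment:
  4 × C: 2 H each → 8
  3 × C (aromatic): 1 H each → 3
  3 × C (aromatic): no H
  3 × O: no H
  2 × C: 3 H each → 6
  2 × C: no H
  1 × Br: no H
  1 × C: 1 H
  1 × Cl: no H
  Total hydrogens = 18.
Molecular formula: C15H18BrClO3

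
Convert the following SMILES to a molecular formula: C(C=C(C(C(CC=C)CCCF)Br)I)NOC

Heavy atoms from the SMILES: 1 Br, 12 C, 1 F, 1 I, 1 N, 1 O.
Implicit hydrogens by atom environment:
  6 × C: 2 H each → 12
  4 × C: 1 H each → 4
  1 × Br: no H
  1 × C: 3 H
  1 × C: no H
  1 × F: no H
  1 × I: no H
  1 × N: 1 H
  1 × O: no H
  Total hydrogens = 20.
Molecular formula: C12H20BrFINO

C12H20BrFINO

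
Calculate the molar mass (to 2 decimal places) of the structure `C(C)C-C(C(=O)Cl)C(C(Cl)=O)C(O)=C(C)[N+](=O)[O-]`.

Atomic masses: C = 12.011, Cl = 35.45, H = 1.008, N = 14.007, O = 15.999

Molecular formula: C10H13Cl2NO5.
M = 10×12.011 + 2×35.45 + 13×1.008 + 1×14.007 + 5×15.999 = 298.12 g/mol.

298.12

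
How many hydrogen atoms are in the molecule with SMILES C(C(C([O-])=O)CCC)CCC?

17

Hydrogens are implicit in SMILES; fill each atom to its normal valence:
  5 × C: 2 H each → 10
  2 × C: 3 H each → 6
  1 × C: 1 H
  1 × C: no H
  1 × O: no H
  1 × O (charge -1): no H
  Total hydrogens = 17.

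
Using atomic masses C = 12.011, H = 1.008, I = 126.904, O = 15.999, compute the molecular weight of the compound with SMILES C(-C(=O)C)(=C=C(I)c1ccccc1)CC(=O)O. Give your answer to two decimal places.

Molecular formula: C13H11IO3.
M = 13×12.011 + 11×1.008 + 1×126.904 + 3×15.999 = 342.13 g/mol.

342.13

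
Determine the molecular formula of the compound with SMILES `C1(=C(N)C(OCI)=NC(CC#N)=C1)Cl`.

Heavy atoms from the SMILES: 8 C, 1 Cl, 1 I, 3 N, 1 O.
Implicit hydrogens by atom environment:
  4 × C (aromatic): no H
  2 × C: 2 H each → 4
  1 × C (aromatic): 1 H
  1 × C: no H
  1 × Cl: no H
  1 × I: no H
  1 × N: 2 H
  1 × N (aromatic): no H
  1 × N: no H
  1 × O: no H
  Total hydrogens = 7.
Molecular formula: C8H7ClIN3O

C8H7ClIN3O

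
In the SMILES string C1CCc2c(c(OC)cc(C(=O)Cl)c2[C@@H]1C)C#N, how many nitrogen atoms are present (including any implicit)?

1

The symbol for nitrogen appears 1 time in the SMILES.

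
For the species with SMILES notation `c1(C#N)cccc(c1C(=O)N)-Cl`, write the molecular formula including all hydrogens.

C8H5ClN2O

Heavy atoms from the SMILES: 8 C, 1 Cl, 2 N, 1 O.
Implicit hydrogens by atom environment:
  3 × C (aromatic): 1 H each → 3
  3 × C (aromatic): no H
  2 × C: no H
  1 × Cl: no H
  1 × N: 2 H
  1 × N: no H
  1 × O: no H
  Total hydrogens = 5.
Molecular formula: C8H5ClN2O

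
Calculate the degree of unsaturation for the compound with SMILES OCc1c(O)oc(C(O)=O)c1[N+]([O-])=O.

5

Molecular formula from the SMILES: C6H5NO7.
DoU = (2C + 2 + N − H − X)/2 = (2·6 + 2 + 1 − 5 − 0)/2 = 10/2 = 5.
(Structurally: 1 ring(s) + 4 π bond(s) = 5.)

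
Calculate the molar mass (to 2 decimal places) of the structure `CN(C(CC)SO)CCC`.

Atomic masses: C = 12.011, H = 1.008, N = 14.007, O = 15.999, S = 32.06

163.28

Molecular formula: C7H17NOS.
M = 7×12.011 + 17×1.008 + 1×14.007 + 1×15.999 + 1×32.06 = 163.28 g/mol.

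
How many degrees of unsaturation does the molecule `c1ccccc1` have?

4

Molecular formula from the SMILES: C6H6.
DoU = (2C + 2 + N − H − X)/2 = (2·6 + 2 + 0 − 6 − 0)/2 = 8/2 = 4.
(Structurally: 1 ring(s) + 3 π bond(s) = 4.)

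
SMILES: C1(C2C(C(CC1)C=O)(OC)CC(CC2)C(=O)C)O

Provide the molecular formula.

C14H22O4

Heavy atoms from the SMILES: 14 C, 4 O.
Implicit hydrogens by atom environment:
  5 × C: 2 H each → 10
  5 × C: 1 H each → 5
  3 × O: no H
  2 × C: 3 H each → 6
  2 × C: no H
  1 × O: 1 H
  Total hydrogens = 22.
Molecular formula: C14H22O4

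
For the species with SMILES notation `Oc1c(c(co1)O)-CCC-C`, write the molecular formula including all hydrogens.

C8H12O3

Heavy atoms from the SMILES: 8 C, 3 O.
Implicit hydrogens by atom environment:
  3 × C: 2 H each → 6
  3 × C (aromatic): no H
  2 × O: 1 H each → 2
  1 × C: 3 H
  1 × C (aromatic): 1 H
  1 × O (aromatic): no H
  Total hydrogens = 12.
Molecular formula: C8H12O3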